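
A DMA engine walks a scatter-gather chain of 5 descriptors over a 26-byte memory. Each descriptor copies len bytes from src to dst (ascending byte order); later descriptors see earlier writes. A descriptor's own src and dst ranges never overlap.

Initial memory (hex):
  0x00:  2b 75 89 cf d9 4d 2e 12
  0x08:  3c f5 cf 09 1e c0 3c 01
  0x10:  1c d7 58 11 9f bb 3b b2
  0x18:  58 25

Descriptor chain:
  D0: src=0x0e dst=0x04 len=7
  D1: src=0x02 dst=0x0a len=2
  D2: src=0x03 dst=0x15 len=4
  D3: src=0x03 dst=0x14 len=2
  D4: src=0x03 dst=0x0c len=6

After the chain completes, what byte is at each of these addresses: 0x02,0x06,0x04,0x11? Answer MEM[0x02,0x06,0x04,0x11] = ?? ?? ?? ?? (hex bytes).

MEM[0x02,0x06,0x04,0x11] = 89 1c 3c 58

#0 dst[0x04+7] := {0x3c,0x01,0x1c,0xd7,0x58,0x11,0x9f}
#1 dst[0x0a+2] := {0x89,0xcf}
#2 dst[0x15+4] := {0xcf,0x3c,0x01,0x1c}
#3 dst[0x14+2] := {0xcf,0x3c}
#4 dst[0x0c+6] := {0xcf,0x3c,0x01,0x1c,0xd7,0x58}
query mem[0x02]=0x89, mem[0x06]=0x1c, mem[0x04]=0x3c, mem[0x11]=0x58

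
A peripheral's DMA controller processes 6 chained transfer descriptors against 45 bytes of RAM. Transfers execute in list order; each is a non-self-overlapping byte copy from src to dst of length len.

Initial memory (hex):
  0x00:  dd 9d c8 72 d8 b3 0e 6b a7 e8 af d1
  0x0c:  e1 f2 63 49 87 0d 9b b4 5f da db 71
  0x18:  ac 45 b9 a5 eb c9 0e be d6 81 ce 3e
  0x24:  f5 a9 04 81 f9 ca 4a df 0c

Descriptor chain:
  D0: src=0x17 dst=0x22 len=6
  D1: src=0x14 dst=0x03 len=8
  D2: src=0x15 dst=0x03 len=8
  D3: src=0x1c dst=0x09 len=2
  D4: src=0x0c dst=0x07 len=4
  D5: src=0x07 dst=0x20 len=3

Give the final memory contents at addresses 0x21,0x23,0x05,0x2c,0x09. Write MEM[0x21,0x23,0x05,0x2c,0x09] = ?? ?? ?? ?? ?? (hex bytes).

MEM[0x21,0x23,0x05,0x2c,0x09] = f2 ac 71 0c 63

D0: mem[0x22..0x27] <- [71 ac 45 b9 a5 eb]
D1: mem[0x03..0x0a] <- [5f da db 71 ac 45 b9 a5]
D2: mem[0x03..0x0a] <- [da db 71 ac 45 b9 a5 eb]
D3: mem[0x09..0x0a] <- [eb c9]
D4: mem[0x07..0x0a] <- [e1 f2 63 49]
D5: mem[0x20..0x22] <- [e1 f2 63]
query mem[0x21]=0xf2, mem[0x23]=0xac, mem[0x05]=0x71, mem[0x2c]=0x0c, mem[0x09]=0x63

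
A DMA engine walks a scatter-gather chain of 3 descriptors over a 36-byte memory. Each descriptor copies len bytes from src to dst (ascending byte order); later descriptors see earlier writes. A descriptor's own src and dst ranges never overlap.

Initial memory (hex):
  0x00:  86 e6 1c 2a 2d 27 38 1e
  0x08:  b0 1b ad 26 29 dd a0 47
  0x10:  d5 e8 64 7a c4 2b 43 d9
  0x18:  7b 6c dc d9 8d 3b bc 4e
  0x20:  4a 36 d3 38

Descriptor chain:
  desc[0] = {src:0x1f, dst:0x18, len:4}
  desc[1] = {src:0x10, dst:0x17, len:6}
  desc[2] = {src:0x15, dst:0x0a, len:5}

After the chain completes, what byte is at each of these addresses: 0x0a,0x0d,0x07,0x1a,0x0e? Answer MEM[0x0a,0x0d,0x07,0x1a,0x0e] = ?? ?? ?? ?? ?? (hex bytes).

  after D0: wrote 4B at 0x18 = 4e4a36d3
  after D1: wrote 6B at 0x17 = d5e8647ac42b
  after D2: wrote 5B at 0x0a = 2b43d5e864
query mem[0x0a]=0x2b, mem[0x0d]=0xe8, mem[0x07]=0x1e, mem[0x1a]=0x7a, mem[0x0e]=0x64

MEM[0x0a,0x0d,0x07,0x1a,0x0e] = 2b e8 1e 7a 64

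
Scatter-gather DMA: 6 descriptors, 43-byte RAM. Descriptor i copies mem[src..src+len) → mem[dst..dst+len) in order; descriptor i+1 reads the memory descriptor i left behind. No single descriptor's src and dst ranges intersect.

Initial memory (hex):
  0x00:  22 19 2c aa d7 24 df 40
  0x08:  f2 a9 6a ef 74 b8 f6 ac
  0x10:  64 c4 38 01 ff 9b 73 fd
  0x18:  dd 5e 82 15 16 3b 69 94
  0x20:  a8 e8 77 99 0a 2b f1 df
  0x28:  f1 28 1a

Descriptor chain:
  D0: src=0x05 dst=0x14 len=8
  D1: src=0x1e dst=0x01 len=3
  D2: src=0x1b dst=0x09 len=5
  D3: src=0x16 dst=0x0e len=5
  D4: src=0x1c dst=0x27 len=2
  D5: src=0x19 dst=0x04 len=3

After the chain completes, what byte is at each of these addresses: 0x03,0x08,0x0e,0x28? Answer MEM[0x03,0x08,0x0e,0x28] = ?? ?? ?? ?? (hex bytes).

#0 dst[0x14+8] := {0x24,0xdf,0x40,0xf2,0xa9,0x6a,0xef,0x74}
#1 dst[0x01+3] := {0x69,0x94,0xa8}
#2 dst[0x09+5] := {0x74,0x16,0x3b,0x69,0x94}
#3 dst[0x0e+5] := {0x40,0xf2,0xa9,0x6a,0xef}
#4 dst[0x27+2] := {0x16,0x3b}
#5 dst[0x04+3] := {0x6a,0xef,0x74}
query mem[0x03]=0xa8, mem[0x08]=0xf2, mem[0x0e]=0x40, mem[0x28]=0x3b

MEM[0x03,0x08,0x0e,0x28] = a8 f2 40 3b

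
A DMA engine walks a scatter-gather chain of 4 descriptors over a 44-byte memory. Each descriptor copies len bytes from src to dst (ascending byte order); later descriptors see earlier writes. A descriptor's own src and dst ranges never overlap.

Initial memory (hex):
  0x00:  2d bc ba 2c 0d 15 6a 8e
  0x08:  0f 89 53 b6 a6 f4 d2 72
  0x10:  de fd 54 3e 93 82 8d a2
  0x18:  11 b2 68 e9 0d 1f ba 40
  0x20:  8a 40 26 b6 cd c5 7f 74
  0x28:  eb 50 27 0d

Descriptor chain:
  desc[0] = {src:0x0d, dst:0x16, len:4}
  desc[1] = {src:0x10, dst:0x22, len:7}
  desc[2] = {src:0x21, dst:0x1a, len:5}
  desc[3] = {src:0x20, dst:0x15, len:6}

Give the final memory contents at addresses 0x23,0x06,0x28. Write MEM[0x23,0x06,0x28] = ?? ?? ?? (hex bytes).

MEM[0x23,0x06,0x28] = fd 6a f4

D0: mem[0x16..0x19] <- [f4 d2 72 de]
D1: mem[0x22..0x28] <- [de fd 54 3e 93 82 f4]
D2: mem[0x1a..0x1e] <- [40 de fd 54 3e]
D3: mem[0x15..0x1a] <- [8a 40 de fd 54 3e]
query mem[0x23]=0xfd, mem[0x06]=0x6a, mem[0x28]=0xf4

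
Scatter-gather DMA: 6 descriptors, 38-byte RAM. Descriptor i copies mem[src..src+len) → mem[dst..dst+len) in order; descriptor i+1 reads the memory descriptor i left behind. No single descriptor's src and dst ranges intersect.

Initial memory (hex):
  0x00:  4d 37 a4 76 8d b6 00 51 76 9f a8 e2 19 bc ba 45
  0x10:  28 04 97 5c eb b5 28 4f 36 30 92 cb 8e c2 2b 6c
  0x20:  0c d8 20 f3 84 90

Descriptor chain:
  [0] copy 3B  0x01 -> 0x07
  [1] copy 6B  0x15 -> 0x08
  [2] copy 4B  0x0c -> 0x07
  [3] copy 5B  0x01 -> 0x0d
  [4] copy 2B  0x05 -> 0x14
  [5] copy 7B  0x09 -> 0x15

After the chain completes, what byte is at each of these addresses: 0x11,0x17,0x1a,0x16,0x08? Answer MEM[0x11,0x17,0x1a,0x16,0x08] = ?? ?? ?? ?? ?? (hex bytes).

MEM[0x11,0x17,0x1a,0x16,0x08] = b6 36 a4 45 92

[0] 0x01->0x07 len=3 : 37 a4 76
[1] 0x15->0x08 len=6 : b5 28 4f 36 30 92
[2] 0x0c->0x07 len=4 : 30 92 ba 45
[3] 0x01->0x0d len=5 : 37 a4 76 8d b6
[4] 0x05->0x14 len=2 : b6 00
[5] 0x09->0x15 len=7 : ba 45 36 30 37 a4 76
query mem[0x11]=0xb6, mem[0x17]=0x36, mem[0x1a]=0xa4, mem[0x16]=0x45, mem[0x08]=0x92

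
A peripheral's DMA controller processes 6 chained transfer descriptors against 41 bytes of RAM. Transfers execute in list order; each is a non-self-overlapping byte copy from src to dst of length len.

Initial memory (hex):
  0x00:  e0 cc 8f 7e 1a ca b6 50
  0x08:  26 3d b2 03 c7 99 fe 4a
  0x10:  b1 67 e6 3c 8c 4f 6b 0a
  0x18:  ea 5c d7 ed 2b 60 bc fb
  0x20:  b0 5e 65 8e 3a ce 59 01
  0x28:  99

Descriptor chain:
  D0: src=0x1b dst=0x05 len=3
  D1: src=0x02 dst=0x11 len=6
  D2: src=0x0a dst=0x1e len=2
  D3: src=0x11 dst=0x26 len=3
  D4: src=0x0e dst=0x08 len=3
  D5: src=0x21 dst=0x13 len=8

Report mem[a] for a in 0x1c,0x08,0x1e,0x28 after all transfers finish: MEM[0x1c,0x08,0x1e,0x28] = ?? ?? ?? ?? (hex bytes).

MEM[0x1c,0x08,0x1e,0x28] = 2b fe b2 1a

#0 dst[0x05+3] := {0xed,0x2b,0x60}
#1 dst[0x11+6] := {0x8f,0x7e,0x1a,0xed,0x2b,0x60}
#2 dst[0x1e+2] := {0xb2,0x03}
#3 dst[0x26+3] := {0x8f,0x7e,0x1a}
#4 dst[0x08+3] := {0xfe,0x4a,0xb1}
#5 dst[0x13+8] := {0x5e,0x65,0x8e,0x3a,0xce,0x8f,0x7e,0x1a}
query mem[0x1c]=0x2b, mem[0x08]=0xfe, mem[0x1e]=0xb2, mem[0x28]=0x1a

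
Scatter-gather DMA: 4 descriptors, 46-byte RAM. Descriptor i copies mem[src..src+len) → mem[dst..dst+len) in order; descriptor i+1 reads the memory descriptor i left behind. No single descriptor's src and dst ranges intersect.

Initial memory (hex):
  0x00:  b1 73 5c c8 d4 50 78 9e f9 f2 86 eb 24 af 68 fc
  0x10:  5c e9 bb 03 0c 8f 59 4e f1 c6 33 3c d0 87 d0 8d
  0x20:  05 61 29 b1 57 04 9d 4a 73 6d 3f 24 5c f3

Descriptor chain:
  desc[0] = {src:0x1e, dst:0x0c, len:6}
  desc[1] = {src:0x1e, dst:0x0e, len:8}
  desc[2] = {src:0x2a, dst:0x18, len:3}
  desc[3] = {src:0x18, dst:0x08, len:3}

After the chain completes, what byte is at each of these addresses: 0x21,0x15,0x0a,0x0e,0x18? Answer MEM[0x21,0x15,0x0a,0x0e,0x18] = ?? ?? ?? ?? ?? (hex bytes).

  after D0: wrote 6B at 0x0c = d08d056129b1
  after D1: wrote 8B at 0x0e = d08d056129b15704
  after D2: wrote 3B at 0x18 = 3f245c
  after D3: wrote 3B at 0x08 = 3f245c
query mem[0x21]=0x61, mem[0x15]=0x04, mem[0x0a]=0x5c, mem[0x0e]=0xd0, mem[0x18]=0x3f

MEM[0x21,0x15,0x0a,0x0e,0x18] = 61 04 5c d0 3f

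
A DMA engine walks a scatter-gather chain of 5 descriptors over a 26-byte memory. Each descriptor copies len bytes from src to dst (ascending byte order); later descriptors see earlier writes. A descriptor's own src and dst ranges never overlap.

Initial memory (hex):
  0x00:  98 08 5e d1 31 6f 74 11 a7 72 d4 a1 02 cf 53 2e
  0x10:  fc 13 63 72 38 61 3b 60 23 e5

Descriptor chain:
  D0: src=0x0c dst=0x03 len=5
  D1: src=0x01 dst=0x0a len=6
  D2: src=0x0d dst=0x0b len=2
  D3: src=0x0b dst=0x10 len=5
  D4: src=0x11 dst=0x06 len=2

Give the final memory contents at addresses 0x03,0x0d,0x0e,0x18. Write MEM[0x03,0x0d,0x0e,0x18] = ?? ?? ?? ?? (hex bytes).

#0 dst[0x03+5] := {0x02,0xcf,0x53,0x2e,0xfc}
#1 dst[0x0a+6] := {0x08,0x5e,0x02,0xcf,0x53,0x2e}
#2 dst[0x0b+2] := {0xcf,0x53}
#3 dst[0x10+5] := {0xcf,0x53,0xcf,0x53,0x2e}
#4 dst[0x06+2] := {0x53,0xcf}
query mem[0x03]=0x02, mem[0x0d]=0xcf, mem[0x0e]=0x53, mem[0x18]=0x23

MEM[0x03,0x0d,0x0e,0x18] = 02 cf 53 23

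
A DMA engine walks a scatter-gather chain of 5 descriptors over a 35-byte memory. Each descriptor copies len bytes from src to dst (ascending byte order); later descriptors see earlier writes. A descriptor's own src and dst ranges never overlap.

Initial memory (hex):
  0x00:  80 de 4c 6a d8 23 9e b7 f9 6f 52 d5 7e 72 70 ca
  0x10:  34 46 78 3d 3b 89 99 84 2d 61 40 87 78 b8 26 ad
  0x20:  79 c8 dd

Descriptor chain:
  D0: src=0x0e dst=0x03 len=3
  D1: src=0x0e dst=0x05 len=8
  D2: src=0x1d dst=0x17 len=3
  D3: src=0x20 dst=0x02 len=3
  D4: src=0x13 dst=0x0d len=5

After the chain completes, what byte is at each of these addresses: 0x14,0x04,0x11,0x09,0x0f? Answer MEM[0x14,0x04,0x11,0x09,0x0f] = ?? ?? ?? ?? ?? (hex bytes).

  after D0: wrote 3B at 0x03 = 70ca34
  after D1: wrote 8B at 0x05 = 70ca3446783d3b89
  after D2: wrote 3B at 0x17 = b826ad
  after D3: wrote 3B at 0x02 = 79c8dd
  after D4: wrote 5B at 0x0d = 3d3b8999b8
query mem[0x14]=0x3b, mem[0x04]=0xdd, mem[0x11]=0xb8, mem[0x09]=0x78, mem[0x0f]=0x89

MEM[0x14,0x04,0x11,0x09,0x0f] = 3b dd b8 78 89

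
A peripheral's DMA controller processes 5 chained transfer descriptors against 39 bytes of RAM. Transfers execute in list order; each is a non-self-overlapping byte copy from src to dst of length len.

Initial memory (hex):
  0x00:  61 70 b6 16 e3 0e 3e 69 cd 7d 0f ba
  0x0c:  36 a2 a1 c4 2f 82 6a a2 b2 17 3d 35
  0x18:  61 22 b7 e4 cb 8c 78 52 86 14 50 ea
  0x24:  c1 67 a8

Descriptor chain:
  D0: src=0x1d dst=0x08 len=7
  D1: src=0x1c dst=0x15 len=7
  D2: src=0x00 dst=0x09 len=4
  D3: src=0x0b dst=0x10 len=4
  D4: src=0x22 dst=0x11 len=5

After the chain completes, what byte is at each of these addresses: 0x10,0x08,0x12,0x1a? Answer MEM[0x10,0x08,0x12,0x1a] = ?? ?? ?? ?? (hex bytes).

MEM[0x10,0x08,0x12,0x1a] = b6 8c ea 14

  after D0: wrote 7B at 0x08 = 8c7852861450ea
  after D1: wrote 7B at 0x15 = cb8c7852861450
  after D2: wrote 4B at 0x09 = 6170b616
  after D3: wrote 4B at 0x10 = b61650ea
  after D4: wrote 5B at 0x11 = 50eac167a8
query mem[0x10]=0xb6, mem[0x08]=0x8c, mem[0x12]=0xea, mem[0x1a]=0x14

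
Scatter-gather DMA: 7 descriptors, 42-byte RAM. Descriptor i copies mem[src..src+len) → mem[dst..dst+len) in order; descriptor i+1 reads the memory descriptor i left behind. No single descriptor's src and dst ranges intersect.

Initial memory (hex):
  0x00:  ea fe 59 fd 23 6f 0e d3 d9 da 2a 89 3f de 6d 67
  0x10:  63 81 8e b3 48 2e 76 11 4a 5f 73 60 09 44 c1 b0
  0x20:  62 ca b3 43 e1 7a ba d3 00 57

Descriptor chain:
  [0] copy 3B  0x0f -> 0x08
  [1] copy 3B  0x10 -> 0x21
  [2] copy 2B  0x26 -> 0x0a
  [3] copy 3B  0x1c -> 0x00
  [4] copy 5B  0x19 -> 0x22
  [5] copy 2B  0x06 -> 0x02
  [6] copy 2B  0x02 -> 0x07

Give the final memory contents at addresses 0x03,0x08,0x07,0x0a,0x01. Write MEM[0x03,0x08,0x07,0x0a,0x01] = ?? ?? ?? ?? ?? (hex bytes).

MEM[0x03,0x08,0x07,0x0a,0x01] = d3 d3 0e ba 44

D0: mem[0x08..0x0a] <- [67 63 81]
D1: mem[0x21..0x23] <- [63 81 8e]
D2: mem[0x0a..0x0b] <- [ba d3]
D3: mem[0x00..0x02] <- [09 44 c1]
D4: mem[0x22..0x26] <- [5f 73 60 09 44]
D5: mem[0x02..0x03] <- [0e d3]
D6: mem[0x07..0x08] <- [0e d3]
query mem[0x03]=0xd3, mem[0x08]=0xd3, mem[0x07]=0x0e, mem[0x0a]=0xba, mem[0x01]=0x44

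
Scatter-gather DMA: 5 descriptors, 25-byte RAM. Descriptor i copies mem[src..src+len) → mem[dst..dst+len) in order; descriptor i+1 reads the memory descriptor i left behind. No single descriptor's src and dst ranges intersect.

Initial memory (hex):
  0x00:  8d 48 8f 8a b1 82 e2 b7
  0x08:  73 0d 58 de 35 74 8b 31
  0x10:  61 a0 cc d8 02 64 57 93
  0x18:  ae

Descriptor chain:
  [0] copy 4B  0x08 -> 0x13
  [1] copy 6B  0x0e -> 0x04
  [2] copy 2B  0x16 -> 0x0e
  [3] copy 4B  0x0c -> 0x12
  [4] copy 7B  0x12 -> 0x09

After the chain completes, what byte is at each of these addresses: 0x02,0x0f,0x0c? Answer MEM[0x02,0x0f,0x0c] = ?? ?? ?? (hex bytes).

MEM[0x02,0x0f,0x0c] = 8f ae 93

[0] 0x08->0x13 len=4 : 73 0d 58 de
[1] 0x0e->0x04 len=6 : 8b 31 61 a0 cc 73
[2] 0x16->0x0e len=2 : de 93
[3] 0x0c->0x12 len=4 : 35 74 de 93
[4] 0x12->0x09 len=7 : 35 74 de 93 de 93 ae
query mem[0x02]=0x8f, mem[0x0f]=0xae, mem[0x0c]=0x93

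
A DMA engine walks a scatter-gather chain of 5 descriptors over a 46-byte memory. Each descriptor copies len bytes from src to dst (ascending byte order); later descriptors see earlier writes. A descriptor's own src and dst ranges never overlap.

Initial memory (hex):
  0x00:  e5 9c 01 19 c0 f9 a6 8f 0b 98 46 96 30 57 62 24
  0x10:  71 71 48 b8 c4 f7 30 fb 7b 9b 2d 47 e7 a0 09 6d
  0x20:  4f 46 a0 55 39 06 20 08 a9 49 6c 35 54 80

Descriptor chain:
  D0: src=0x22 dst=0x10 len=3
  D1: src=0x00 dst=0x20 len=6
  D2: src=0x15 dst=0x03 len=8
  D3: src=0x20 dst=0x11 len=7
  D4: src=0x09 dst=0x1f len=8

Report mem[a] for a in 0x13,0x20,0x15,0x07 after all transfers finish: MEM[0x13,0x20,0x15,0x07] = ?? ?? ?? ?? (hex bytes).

[0] 0x22->0x10 len=3 : a0 55 39
[1] 0x00->0x20 len=6 : e5 9c 01 19 c0 f9
[2] 0x15->0x03 len=8 : f7 30 fb 7b 9b 2d 47 e7
[3] 0x20->0x11 len=7 : e5 9c 01 19 c0 f9 20
[4] 0x09->0x1f len=8 : 47 e7 96 30 57 62 24 a0
query mem[0x13]=0x01, mem[0x20]=0xe7, mem[0x15]=0xc0, mem[0x07]=0x9b

MEM[0x13,0x20,0x15,0x07] = 01 e7 c0 9b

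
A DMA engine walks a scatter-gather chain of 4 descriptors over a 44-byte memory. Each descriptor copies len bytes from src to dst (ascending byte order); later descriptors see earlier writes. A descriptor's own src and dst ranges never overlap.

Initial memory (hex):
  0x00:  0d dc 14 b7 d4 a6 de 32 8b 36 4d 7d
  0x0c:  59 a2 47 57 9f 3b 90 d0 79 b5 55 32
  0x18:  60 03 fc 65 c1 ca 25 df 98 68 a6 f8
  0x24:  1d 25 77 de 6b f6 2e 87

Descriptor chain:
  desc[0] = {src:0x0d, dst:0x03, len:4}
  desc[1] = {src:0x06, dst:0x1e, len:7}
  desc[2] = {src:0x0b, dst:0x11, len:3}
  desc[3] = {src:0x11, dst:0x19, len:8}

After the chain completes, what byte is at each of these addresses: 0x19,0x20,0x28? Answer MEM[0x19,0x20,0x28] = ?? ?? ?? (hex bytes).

MEM[0x19,0x20,0x28] = 7d 60 6b

[0] 0x0d->0x03 len=4 : a2 47 57 9f
[1] 0x06->0x1e len=7 : 9f 32 8b 36 4d 7d 59
[2] 0x0b->0x11 len=3 : 7d 59 a2
[3] 0x11->0x19 len=8 : 7d 59 a2 79 b5 55 32 60
query mem[0x19]=0x7d, mem[0x20]=0x60, mem[0x28]=0x6b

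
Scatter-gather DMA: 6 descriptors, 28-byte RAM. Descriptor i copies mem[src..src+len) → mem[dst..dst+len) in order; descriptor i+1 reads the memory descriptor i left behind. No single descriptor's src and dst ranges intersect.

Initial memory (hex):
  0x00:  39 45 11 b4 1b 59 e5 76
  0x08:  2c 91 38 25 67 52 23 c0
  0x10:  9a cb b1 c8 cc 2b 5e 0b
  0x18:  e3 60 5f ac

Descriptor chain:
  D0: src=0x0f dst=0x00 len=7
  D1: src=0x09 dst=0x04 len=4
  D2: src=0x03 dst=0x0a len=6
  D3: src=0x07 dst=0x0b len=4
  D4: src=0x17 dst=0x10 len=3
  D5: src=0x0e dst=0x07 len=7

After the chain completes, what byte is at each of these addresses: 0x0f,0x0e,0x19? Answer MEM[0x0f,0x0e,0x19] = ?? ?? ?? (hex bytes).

D0: mem[0x00..0x06] <- [c0 9a cb b1 c8 cc 2b]
D1: mem[0x04..0x07] <- [91 38 25 67]
D2: mem[0x0a..0x0f] <- [b1 91 38 25 67 2c]
D3: mem[0x0b..0x0e] <- [67 2c 91 b1]
D4: mem[0x10..0x12] <- [0b e3 60]
D5: mem[0x07..0x0d] <- [b1 2c 0b e3 60 c8 cc]
query mem[0x0f]=0x2c, mem[0x0e]=0xb1, mem[0x19]=0x60

MEM[0x0f,0x0e,0x19] = 2c b1 60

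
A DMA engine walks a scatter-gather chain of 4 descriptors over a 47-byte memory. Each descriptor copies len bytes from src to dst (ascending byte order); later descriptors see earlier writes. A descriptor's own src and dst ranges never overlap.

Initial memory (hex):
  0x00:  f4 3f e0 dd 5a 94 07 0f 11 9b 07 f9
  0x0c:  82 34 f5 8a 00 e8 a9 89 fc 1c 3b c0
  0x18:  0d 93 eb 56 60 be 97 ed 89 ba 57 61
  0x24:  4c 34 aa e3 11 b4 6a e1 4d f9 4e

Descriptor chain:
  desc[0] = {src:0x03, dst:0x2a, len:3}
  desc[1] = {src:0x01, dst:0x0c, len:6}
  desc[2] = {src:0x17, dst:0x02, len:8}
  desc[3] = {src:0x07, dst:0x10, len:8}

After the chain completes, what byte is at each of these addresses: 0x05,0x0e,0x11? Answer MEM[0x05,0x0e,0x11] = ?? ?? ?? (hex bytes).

[0] 0x03->0x2a len=3 : dd 5a 94
[1] 0x01->0x0c len=6 : 3f e0 dd 5a 94 07
[2] 0x17->0x02 len=8 : c0 0d 93 eb 56 60 be 97
[3] 0x07->0x10 len=8 : 60 be 97 07 f9 3f e0 dd
query mem[0x05]=0xeb, mem[0x0e]=0xdd, mem[0x11]=0xbe

MEM[0x05,0x0e,0x11] = eb dd be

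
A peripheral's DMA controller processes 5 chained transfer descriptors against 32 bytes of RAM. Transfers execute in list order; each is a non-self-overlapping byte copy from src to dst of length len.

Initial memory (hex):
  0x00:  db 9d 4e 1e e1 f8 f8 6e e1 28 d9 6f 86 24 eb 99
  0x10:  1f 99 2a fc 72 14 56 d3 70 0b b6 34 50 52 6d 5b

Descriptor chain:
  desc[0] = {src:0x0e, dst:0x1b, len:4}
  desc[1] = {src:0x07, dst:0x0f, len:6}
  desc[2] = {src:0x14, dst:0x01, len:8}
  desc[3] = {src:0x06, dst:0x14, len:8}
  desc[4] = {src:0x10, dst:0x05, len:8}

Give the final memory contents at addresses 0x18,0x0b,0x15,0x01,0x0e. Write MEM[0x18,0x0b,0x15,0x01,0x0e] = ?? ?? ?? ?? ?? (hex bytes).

MEM[0x18,0x0b,0x15,0x01,0x0e] = d9 eb b6 86 eb

  after D0: wrote 4B at 0x1b = eb991f99
  after D1: wrote 6B at 0x0f = 6ee128d96f86
  after D2: wrote 8B at 0x01 = 861456d3700bb6eb
  after D3: wrote 8B at 0x14 = 0bb6eb28d96f8624
  after D4: wrote 8B at 0x05 = e128d96f0bb6eb28
query mem[0x18]=0xd9, mem[0x0b]=0xeb, mem[0x15]=0xb6, mem[0x01]=0x86, mem[0x0e]=0xeb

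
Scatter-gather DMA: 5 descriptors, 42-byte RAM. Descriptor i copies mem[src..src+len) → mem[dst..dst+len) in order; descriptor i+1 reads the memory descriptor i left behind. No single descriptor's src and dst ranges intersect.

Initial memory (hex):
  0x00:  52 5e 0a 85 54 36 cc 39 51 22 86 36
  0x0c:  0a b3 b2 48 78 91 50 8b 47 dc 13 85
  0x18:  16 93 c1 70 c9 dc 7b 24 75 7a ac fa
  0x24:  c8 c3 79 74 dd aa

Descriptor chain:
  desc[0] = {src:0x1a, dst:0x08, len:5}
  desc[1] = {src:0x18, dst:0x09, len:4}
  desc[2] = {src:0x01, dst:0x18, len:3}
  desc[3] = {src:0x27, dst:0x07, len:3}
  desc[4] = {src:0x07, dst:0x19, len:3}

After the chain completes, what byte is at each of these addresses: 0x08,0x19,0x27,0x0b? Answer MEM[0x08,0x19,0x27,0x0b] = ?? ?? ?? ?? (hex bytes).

#0 dst[0x08+5] := {0xc1,0x70,0xc9,0xdc,0x7b}
#1 dst[0x09+4] := {0x16,0x93,0xc1,0x70}
#2 dst[0x18+3] := {0x5e,0x0a,0x85}
#3 dst[0x07+3] := {0x74,0xdd,0xaa}
#4 dst[0x19+3] := {0x74,0xdd,0xaa}
query mem[0x08]=0xdd, mem[0x19]=0x74, mem[0x27]=0x74, mem[0x0b]=0xc1

MEM[0x08,0x19,0x27,0x0b] = dd 74 74 c1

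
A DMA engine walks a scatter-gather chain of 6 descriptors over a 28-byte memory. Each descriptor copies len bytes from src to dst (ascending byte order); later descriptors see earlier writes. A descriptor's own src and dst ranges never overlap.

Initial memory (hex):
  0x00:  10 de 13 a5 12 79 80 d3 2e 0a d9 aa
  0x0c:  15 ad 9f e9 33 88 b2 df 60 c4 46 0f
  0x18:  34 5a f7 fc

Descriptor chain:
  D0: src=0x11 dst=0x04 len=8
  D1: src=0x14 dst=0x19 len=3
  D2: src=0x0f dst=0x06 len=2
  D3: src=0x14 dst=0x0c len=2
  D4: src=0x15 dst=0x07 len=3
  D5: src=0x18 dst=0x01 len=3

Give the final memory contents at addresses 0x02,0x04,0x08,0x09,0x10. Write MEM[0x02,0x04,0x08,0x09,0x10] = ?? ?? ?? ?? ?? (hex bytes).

MEM[0x02,0x04,0x08,0x09,0x10] = 60 88 46 0f 33

[0] 0x11->0x04 len=8 : 88 b2 df 60 c4 46 0f 34
[1] 0x14->0x19 len=3 : 60 c4 46
[2] 0x0f->0x06 len=2 : e9 33
[3] 0x14->0x0c len=2 : 60 c4
[4] 0x15->0x07 len=3 : c4 46 0f
[5] 0x18->0x01 len=3 : 34 60 c4
query mem[0x02]=0x60, mem[0x04]=0x88, mem[0x08]=0x46, mem[0x09]=0x0f, mem[0x10]=0x33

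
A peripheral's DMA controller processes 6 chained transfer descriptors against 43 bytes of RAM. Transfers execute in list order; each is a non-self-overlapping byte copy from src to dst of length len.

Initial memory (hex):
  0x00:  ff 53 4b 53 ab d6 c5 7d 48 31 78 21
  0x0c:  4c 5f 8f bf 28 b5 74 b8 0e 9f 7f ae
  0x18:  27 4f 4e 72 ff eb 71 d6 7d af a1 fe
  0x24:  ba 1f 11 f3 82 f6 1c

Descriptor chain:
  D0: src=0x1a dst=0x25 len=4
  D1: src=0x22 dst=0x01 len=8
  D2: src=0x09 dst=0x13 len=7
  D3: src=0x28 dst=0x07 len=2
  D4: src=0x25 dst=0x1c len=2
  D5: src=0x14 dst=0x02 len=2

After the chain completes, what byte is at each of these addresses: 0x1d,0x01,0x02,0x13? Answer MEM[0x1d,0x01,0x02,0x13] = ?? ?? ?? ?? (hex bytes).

MEM[0x1d,0x01,0x02,0x13] = 72 a1 78 31

D0: mem[0x25..0x28] <- [4e 72 ff eb]
D1: mem[0x01..0x08] <- [a1 fe ba 4e 72 ff eb f6]
D2: mem[0x13..0x19] <- [31 78 21 4c 5f 8f bf]
D3: mem[0x07..0x08] <- [eb f6]
D4: mem[0x1c..0x1d] <- [4e 72]
D5: mem[0x02..0x03] <- [78 21]
query mem[0x1d]=0x72, mem[0x01]=0xa1, mem[0x02]=0x78, mem[0x13]=0x31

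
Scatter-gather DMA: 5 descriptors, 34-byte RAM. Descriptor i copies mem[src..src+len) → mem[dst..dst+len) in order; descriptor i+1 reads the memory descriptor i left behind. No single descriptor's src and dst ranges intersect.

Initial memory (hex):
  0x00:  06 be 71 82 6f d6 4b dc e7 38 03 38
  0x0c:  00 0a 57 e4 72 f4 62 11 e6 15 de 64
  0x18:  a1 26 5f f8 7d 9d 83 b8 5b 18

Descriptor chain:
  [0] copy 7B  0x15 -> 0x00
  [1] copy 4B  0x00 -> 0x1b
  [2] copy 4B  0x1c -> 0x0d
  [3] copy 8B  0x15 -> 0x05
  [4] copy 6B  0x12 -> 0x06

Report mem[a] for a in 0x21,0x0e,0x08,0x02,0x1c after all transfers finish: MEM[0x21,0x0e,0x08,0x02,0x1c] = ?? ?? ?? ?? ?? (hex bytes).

[0] 0x15->0x00 len=7 : 15 de 64 a1 26 5f f8
[1] 0x00->0x1b len=4 : 15 de 64 a1
[2] 0x1c->0x0d len=4 : de 64 a1 b8
[3] 0x15->0x05 len=8 : 15 de 64 a1 26 5f 15 de
[4] 0x12->0x06 len=6 : 62 11 e6 15 de 64
query mem[0x21]=0x18, mem[0x0e]=0x64, mem[0x08]=0xe6, mem[0x02]=0x64, mem[0x1c]=0xde

MEM[0x21,0x0e,0x08,0x02,0x1c] = 18 64 e6 64 de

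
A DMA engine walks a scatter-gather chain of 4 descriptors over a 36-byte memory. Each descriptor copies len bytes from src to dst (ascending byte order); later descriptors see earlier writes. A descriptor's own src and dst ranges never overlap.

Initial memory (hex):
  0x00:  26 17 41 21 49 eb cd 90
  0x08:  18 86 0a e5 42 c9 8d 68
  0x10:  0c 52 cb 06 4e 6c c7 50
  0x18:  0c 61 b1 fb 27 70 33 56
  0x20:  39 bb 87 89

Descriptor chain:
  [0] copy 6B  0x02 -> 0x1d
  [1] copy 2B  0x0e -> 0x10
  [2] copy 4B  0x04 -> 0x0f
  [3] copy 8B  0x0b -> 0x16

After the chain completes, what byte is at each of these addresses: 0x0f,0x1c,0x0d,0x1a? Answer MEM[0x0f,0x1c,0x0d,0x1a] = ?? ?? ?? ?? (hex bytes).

MEM[0x0f,0x1c,0x0d,0x1a] = 49 cd c9 49

  after D0: wrote 6B at 0x1d = 412149ebcd90
  after D1: wrote 2B at 0x10 = 8d68
  after D2: wrote 4B at 0x0f = 49ebcd90
  after D3: wrote 8B at 0x16 = e542c98d49ebcd90
query mem[0x0f]=0x49, mem[0x1c]=0xcd, mem[0x0d]=0xc9, mem[0x1a]=0x49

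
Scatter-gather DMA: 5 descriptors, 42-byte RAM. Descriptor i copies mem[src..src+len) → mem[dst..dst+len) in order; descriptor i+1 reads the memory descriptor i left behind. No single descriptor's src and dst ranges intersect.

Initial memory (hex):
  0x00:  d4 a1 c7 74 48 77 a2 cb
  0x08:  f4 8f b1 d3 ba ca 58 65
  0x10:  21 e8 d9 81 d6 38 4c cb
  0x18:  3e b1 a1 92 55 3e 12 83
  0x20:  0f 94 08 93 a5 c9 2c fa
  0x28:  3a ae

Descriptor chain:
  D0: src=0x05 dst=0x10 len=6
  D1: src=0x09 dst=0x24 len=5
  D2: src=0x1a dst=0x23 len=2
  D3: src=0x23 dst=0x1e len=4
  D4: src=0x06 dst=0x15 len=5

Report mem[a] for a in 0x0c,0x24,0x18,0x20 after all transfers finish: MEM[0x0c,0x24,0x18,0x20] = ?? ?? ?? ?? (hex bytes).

#0 dst[0x10+6] := {0x77,0xa2,0xcb,0xf4,0x8f,0xb1}
#1 dst[0x24+5] := {0x8f,0xb1,0xd3,0xba,0xca}
#2 dst[0x23+2] := {0xa1,0x92}
#3 dst[0x1e+4] := {0xa1,0x92,0xb1,0xd3}
#4 dst[0x15+5] := {0xa2,0xcb,0xf4,0x8f,0xb1}
query mem[0x0c]=0xba, mem[0x24]=0x92, mem[0x18]=0x8f, mem[0x20]=0xb1

MEM[0x0c,0x24,0x18,0x20] = ba 92 8f b1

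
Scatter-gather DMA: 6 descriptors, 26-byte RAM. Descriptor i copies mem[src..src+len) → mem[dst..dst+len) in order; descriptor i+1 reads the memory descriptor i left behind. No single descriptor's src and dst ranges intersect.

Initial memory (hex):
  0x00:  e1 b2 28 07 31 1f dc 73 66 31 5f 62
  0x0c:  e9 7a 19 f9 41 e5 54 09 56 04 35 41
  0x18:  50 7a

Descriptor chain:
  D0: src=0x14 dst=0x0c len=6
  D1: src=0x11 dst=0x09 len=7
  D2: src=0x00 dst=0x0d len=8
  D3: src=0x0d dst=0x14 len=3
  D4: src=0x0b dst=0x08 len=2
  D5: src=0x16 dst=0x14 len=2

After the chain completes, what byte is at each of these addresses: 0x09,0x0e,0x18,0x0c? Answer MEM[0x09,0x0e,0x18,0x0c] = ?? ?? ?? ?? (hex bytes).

D0: mem[0x0c..0x11] <- [56 04 35 41 50 7a]
D1: mem[0x09..0x0f] <- [7a 54 09 56 04 35 41]
D2: mem[0x0d..0x14] <- [e1 b2 28 07 31 1f dc 73]
D3: mem[0x14..0x16] <- [e1 b2 28]
D4: mem[0x08..0x09] <- [09 56]
D5: mem[0x14..0x15] <- [28 41]
query mem[0x09]=0x56, mem[0x0e]=0xb2, mem[0x18]=0x50, mem[0x0c]=0x56

MEM[0x09,0x0e,0x18,0x0c] = 56 b2 50 56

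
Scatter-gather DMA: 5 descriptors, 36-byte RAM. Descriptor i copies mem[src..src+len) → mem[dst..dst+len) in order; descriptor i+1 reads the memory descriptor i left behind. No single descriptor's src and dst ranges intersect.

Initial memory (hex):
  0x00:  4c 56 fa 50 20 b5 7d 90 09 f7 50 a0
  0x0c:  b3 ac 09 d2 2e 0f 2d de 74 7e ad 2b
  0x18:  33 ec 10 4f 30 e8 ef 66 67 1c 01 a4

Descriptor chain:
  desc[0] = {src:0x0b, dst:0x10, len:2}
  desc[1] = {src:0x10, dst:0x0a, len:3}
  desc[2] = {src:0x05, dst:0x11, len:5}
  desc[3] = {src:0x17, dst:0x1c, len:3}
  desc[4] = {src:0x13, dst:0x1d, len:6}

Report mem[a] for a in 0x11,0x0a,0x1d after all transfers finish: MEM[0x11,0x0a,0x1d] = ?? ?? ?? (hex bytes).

MEM[0x11,0x0a,0x1d] = b5 a0 90

#0 dst[0x10+2] := {0xa0,0xb3}
#1 dst[0x0a+3] := {0xa0,0xb3,0x2d}
#2 dst[0x11+5] := {0xb5,0x7d,0x90,0x09,0xf7}
#3 dst[0x1c+3] := {0x2b,0x33,0xec}
#4 dst[0x1d+6] := {0x90,0x09,0xf7,0xad,0x2b,0x33}
query mem[0x11]=0xb5, mem[0x0a]=0xa0, mem[0x1d]=0x90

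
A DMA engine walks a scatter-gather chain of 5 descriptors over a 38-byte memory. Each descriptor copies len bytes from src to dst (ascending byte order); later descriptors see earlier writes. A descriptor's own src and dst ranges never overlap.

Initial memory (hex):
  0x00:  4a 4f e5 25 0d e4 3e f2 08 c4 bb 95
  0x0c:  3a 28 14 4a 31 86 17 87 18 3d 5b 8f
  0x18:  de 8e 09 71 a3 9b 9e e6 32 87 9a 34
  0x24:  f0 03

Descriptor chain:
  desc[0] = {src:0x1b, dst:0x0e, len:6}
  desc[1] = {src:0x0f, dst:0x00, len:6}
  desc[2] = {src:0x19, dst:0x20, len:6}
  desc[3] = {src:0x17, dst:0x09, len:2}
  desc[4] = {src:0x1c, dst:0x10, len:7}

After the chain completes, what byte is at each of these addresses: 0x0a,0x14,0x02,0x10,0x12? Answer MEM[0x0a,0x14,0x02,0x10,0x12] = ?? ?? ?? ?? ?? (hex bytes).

  after D0: wrote 6B at 0x0e = 71a39b9ee632
  after D1: wrote 6B at 0x00 = a39b9ee63218
  after D2: wrote 6B at 0x20 = 8e0971a39b9e
  after D3: wrote 2B at 0x09 = 8fde
  after D4: wrote 7B at 0x10 = a39b9ee68e0971
query mem[0x0a]=0xde, mem[0x14]=0x8e, mem[0x02]=0x9e, mem[0x10]=0xa3, mem[0x12]=0x9e

MEM[0x0a,0x14,0x02,0x10,0x12] = de 8e 9e a3 9e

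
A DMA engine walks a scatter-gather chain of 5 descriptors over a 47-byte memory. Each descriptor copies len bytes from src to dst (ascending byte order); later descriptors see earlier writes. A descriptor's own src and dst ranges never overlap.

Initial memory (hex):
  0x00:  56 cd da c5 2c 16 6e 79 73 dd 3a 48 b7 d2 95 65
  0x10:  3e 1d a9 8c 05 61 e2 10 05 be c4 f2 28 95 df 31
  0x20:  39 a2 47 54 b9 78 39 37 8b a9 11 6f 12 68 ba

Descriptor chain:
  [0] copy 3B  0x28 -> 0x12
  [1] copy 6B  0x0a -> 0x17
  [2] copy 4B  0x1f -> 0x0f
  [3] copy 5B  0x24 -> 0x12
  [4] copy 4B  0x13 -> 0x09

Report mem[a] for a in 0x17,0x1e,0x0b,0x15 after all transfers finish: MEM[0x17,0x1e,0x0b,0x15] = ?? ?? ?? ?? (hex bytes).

MEM[0x17,0x1e,0x0b,0x15] = 3a df 37 37

D0: mem[0x12..0x14] <- [8b a9 11]
D1: mem[0x17..0x1c] <- [3a 48 b7 d2 95 65]
D2: mem[0x0f..0x12] <- [31 39 a2 47]
D3: mem[0x12..0x16] <- [b9 78 39 37 8b]
D4: mem[0x09..0x0c] <- [78 39 37 8b]
query mem[0x17]=0x3a, mem[0x1e]=0xdf, mem[0x0b]=0x37, mem[0x15]=0x37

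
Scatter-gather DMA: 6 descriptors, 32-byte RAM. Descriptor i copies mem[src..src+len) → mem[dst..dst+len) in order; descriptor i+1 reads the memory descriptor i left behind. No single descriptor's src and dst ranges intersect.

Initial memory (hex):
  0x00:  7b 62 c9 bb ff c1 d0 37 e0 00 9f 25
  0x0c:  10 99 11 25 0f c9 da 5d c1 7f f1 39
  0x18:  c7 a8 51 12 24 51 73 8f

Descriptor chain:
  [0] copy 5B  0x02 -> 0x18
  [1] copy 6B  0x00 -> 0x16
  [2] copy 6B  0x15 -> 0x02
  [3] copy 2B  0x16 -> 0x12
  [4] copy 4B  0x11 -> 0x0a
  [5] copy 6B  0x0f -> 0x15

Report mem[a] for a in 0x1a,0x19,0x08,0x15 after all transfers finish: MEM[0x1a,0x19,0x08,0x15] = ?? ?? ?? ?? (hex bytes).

[0] 0x02->0x18 len=5 : c9 bb ff c1 d0
[1] 0x00->0x16 len=6 : 7b 62 c9 bb ff c1
[2] 0x15->0x02 len=6 : 7f 7b 62 c9 bb ff
[3] 0x16->0x12 len=2 : 7b 62
[4] 0x11->0x0a len=4 : c9 7b 62 c1
[5] 0x0f->0x15 len=6 : 25 0f c9 7b 62 c1
query mem[0x1a]=0xc1, mem[0x19]=0x62, mem[0x08]=0xe0, mem[0x15]=0x25

MEM[0x1a,0x19,0x08,0x15] = c1 62 e0 25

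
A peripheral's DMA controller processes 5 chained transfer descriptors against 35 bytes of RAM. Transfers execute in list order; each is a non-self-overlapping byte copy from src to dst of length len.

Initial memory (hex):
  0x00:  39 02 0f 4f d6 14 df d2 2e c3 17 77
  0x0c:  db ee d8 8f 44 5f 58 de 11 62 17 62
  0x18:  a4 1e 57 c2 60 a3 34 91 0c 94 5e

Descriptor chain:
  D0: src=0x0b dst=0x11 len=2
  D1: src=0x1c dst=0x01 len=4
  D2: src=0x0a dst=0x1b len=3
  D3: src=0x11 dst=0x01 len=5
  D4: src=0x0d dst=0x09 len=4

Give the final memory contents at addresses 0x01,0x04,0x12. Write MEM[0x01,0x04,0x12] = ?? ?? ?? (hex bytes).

[0] 0x0b->0x11 len=2 : 77 db
[1] 0x1c->0x01 len=4 : 60 a3 34 91
[2] 0x0a->0x1b len=3 : 17 77 db
[3] 0x11->0x01 len=5 : 77 db de 11 62
[4] 0x0d->0x09 len=4 : ee d8 8f 44
query mem[0x01]=0x77, mem[0x04]=0x11, mem[0x12]=0xdb

MEM[0x01,0x04,0x12] = 77 11 db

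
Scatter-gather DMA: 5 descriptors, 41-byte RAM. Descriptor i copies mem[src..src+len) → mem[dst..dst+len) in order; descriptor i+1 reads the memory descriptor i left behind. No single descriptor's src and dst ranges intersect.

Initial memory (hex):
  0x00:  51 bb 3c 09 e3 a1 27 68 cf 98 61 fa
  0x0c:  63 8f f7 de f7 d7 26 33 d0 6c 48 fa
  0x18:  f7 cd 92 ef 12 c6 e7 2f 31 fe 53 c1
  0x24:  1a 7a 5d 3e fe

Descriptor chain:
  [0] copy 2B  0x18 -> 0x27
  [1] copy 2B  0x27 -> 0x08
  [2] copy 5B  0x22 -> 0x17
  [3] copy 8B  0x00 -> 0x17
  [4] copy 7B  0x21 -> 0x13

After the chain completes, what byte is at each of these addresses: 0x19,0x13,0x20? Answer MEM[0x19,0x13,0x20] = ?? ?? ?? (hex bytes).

MEM[0x19,0x13,0x20] = f7 fe 31

  after D0: wrote 2B at 0x27 = f7cd
  after D1: wrote 2B at 0x08 = f7cd
  after D2: wrote 5B at 0x17 = 53c11a7a5d
  after D3: wrote 8B at 0x17 = 51bb3c09e3a12768
  after D4: wrote 7B at 0x13 = fe53c11a7a5df7
query mem[0x19]=0xf7, mem[0x13]=0xfe, mem[0x20]=0x31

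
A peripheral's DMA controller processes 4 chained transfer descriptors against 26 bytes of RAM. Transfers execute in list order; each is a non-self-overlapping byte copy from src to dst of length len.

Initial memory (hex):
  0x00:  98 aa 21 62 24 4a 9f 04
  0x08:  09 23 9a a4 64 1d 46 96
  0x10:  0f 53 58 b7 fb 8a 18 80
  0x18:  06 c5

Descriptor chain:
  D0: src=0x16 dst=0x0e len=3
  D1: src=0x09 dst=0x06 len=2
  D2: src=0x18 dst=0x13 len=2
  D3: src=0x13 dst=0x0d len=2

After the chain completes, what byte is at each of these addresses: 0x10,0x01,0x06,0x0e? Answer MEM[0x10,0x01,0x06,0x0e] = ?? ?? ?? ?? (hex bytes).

[0] 0x16->0x0e len=3 : 18 80 06
[1] 0x09->0x06 len=2 : 23 9a
[2] 0x18->0x13 len=2 : 06 c5
[3] 0x13->0x0d len=2 : 06 c5
query mem[0x10]=0x06, mem[0x01]=0xaa, mem[0x06]=0x23, mem[0x0e]=0xc5

MEM[0x10,0x01,0x06,0x0e] = 06 aa 23 c5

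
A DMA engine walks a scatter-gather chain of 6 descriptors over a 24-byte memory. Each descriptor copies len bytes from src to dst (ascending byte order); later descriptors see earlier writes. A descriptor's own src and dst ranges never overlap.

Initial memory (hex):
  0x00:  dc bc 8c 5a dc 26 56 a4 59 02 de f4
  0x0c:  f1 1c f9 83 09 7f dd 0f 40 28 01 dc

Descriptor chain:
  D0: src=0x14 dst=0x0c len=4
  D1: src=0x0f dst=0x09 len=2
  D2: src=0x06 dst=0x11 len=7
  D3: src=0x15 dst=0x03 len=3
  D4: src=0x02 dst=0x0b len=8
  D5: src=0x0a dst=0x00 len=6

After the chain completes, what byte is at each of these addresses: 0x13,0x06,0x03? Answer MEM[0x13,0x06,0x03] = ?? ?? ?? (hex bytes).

MEM[0x13,0x06,0x03] = 59 56 f4

  after D0: wrote 4B at 0x0c = 402801dc
  after D1: wrote 2B at 0x09 = dc09
  after D2: wrote 7B at 0x11 = 56a459dc09f440
  after D3: wrote 3B at 0x03 = 09f440
  after D4: wrote 8B at 0x0b = 8c09f44056a459dc
  after D5: wrote 6B at 0x00 = 098c09f44056
query mem[0x13]=0x59, mem[0x06]=0x56, mem[0x03]=0xf4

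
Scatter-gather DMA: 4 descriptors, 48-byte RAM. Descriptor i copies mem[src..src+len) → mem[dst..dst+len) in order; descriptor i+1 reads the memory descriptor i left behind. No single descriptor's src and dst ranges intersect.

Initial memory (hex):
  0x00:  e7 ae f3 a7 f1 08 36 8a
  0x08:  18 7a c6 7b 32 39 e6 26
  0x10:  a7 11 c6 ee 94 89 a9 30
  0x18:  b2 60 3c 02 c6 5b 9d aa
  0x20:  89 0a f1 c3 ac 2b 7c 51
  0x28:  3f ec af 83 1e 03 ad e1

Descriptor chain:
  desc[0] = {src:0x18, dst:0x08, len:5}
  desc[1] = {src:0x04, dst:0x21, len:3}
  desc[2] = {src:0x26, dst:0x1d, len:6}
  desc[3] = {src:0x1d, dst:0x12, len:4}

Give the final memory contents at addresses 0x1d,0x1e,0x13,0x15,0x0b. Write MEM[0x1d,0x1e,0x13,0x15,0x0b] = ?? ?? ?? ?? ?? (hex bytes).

MEM[0x1d,0x1e,0x13,0x15,0x0b] = 7c 51 51 ec 02

#0 dst[0x08+5] := {0xb2,0x60,0x3c,0x02,0xc6}
#1 dst[0x21+3] := {0xf1,0x08,0x36}
#2 dst[0x1d+6] := {0x7c,0x51,0x3f,0xec,0xaf,0x83}
#3 dst[0x12+4] := {0x7c,0x51,0x3f,0xec}
query mem[0x1d]=0x7c, mem[0x1e]=0x51, mem[0x13]=0x51, mem[0x15]=0xec, mem[0x0b]=0x02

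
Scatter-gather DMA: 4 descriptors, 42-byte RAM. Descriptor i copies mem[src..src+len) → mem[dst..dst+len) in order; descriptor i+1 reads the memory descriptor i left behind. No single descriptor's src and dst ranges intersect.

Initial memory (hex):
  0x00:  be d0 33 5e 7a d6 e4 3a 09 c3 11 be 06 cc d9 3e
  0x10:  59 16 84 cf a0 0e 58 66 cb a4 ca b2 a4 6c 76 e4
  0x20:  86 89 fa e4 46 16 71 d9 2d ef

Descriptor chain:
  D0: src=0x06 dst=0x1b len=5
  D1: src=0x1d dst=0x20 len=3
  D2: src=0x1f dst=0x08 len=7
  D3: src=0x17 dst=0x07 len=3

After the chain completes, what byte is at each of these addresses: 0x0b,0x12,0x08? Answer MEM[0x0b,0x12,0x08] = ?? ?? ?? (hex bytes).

MEM[0x0b,0x12,0x08] = 11 84 cb

#0 dst[0x1b+5] := {0xe4,0x3a,0x09,0xc3,0x11}
#1 dst[0x20+3] := {0x09,0xc3,0x11}
#2 dst[0x08+7] := {0x11,0x09,0xc3,0x11,0xe4,0x46,0x16}
#3 dst[0x07+3] := {0x66,0xcb,0xa4}
query mem[0x0b]=0x11, mem[0x12]=0x84, mem[0x08]=0xcb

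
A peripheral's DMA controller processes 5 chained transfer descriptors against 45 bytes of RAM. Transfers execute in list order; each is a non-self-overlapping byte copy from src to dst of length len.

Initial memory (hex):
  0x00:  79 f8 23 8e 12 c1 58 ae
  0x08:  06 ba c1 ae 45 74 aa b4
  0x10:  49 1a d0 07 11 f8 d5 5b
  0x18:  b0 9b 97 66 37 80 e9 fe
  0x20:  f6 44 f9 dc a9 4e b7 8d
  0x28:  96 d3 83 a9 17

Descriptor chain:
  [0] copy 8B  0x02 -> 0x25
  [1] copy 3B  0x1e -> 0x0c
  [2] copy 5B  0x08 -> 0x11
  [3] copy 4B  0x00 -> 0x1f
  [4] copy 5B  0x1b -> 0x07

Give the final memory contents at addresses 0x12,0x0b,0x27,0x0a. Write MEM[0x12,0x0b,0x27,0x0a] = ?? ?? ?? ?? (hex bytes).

#0 dst[0x25+8] := {0x23,0x8e,0x12,0xc1,0x58,0xae,0x06,0xba}
#1 dst[0x0c+3] := {0xe9,0xfe,0xf6}
#2 dst[0x11+5] := {0x06,0xba,0xc1,0xae,0xe9}
#3 dst[0x1f+4] := {0x79,0xf8,0x23,0x8e}
#4 dst[0x07+5] := {0x66,0x37,0x80,0xe9,0x79}
query mem[0x12]=0xba, mem[0x0b]=0x79, mem[0x27]=0x12, mem[0x0a]=0xe9

MEM[0x12,0x0b,0x27,0x0a] = ba 79 12 e9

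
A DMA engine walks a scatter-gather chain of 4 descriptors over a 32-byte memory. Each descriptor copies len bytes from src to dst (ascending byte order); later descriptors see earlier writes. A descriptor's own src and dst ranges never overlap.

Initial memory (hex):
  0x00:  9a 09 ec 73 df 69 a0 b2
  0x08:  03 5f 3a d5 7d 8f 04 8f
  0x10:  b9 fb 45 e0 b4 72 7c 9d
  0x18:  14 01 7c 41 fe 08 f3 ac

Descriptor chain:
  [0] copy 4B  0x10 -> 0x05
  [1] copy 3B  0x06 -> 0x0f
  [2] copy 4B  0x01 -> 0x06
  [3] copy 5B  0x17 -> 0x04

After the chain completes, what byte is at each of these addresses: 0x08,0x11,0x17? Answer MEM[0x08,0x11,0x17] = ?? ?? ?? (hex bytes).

MEM[0x08,0x11,0x17] = 41 e0 9d

[0] 0x10->0x05 len=4 : b9 fb 45 e0
[1] 0x06->0x0f len=3 : fb 45 e0
[2] 0x01->0x06 len=4 : 09 ec 73 df
[3] 0x17->0x04 len=5 : 9d 14 01 7c 41
query mem[0x08]=0x41, mem[0x11]=0xe0, mem[0x17]=0x9d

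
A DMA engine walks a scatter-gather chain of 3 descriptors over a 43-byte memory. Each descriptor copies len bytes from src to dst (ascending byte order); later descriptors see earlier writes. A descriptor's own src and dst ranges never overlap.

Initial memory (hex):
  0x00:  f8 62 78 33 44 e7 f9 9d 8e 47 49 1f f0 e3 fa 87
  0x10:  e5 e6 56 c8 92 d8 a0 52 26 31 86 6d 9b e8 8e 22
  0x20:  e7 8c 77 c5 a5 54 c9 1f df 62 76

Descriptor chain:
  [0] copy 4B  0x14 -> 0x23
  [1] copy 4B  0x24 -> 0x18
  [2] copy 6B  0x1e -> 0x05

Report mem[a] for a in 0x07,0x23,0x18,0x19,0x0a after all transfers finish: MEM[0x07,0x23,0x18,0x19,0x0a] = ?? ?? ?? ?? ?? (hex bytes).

[0] 0x14->0x23 len=4 : 92 d8 a0 52
[1] 0x24->0x18 len=4 : d8 a0 52 1f
[2] 0x1e->0x05 len=6 : 8e 22 e7 8c 77 92
query mem[0x07]=0xe7, mem[0x23]=0x92, mem[0x18]=0xd8, mem[0x19]=0xa0, mem[0x0a]=0x92

MEM[0x07,0x23,0x18,0x19,0x0a] = e7 92 d8 a0 92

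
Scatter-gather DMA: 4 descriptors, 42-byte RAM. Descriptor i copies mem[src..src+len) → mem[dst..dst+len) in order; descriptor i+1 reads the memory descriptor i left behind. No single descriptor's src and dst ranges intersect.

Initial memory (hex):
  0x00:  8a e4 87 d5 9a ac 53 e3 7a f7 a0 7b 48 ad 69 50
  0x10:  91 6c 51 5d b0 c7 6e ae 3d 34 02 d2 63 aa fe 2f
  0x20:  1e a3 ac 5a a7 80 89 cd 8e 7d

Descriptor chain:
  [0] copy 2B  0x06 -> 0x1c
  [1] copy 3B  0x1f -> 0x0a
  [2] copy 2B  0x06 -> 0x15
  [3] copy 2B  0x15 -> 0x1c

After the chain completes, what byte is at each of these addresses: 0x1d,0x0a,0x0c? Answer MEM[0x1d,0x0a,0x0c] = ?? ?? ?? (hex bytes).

#0 dst[0x1c+2] := {0x53,0xe3}
#1 dst[0x0a+3] := {0x2f,0x1e,0xa3}
#2 dst[0x15+2] := {0x53,0xe3}
#3 dst[0x1c+2] := {0x53,0xe3}
query mem[0x1d]=0xe3, mem[0x0a]=0x2f, mem[0x0c]=0xa3

MEM[0x1d,0x0a,0x0c] = e3 2f a3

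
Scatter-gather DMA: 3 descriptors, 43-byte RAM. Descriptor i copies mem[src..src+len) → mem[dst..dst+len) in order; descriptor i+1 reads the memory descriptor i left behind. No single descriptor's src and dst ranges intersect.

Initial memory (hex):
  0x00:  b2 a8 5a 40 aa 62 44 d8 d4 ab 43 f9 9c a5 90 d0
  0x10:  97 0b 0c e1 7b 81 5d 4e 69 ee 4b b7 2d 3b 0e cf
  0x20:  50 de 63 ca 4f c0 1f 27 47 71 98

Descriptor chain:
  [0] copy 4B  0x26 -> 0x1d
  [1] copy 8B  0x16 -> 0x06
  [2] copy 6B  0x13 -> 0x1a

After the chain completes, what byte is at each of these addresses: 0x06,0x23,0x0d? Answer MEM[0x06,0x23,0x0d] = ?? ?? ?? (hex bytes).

MEM[0x06,0x23,0x0d] = 5d ca 1f

[0] 0x26->0x1d len=4 : 1f 27 47 71
[1] 0x16->0x06 len=8 : 5d 4e 69 ee 4b b7 2d 1f
[2] 0x13->0x1a len=6 : e1 7b 81 5d 4e 69
query mem[0x06]=0x5d, mem[0x23]=0xca, mem[0x0d]=0x1f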